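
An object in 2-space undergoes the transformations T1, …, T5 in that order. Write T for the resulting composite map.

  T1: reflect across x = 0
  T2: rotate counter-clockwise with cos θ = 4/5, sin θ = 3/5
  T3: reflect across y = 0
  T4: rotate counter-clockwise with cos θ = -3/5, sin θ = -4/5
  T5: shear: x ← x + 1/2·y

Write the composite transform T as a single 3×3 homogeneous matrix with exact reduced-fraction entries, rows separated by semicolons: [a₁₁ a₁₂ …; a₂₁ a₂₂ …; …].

T1 = [-1 0 0; 0 1 0; 0 0 1]
T2·T1 = [-4/5 -3/5 0; -3/5 4/5 0; 0 0 1]
T3·…·T1 = [-4/5 -3/5 0; 3/5 -4/5 0; 0 0 1]
T4·…·T1 = [24/25 -7/25 0; 7/25 24/25 0; 0 0 1]
T5·…·T1 = [11/10 1/5 0; 7/25 24/25 0; 0 0 1]

T = [11/10 1/5 0; 7/25 24/25 0; 0 0 1]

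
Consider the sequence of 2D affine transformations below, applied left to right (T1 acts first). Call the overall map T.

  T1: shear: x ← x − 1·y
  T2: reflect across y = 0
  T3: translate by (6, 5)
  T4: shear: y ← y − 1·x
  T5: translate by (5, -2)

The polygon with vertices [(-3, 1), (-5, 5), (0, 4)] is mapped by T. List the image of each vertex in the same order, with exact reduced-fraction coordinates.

image vertices: (7, 0), (1, 2), (7, -3)

T1 shear: x ← x − 1·y: (-3, 1) → (-4, 1); (-5, 5) → (-10, 5); (0, 4) → (-4, 4)
T2 reflect across y = 0: (-4, 1) → (-4, -1); (-10, 5) → (-10, -5); (-4, 4) → (-4, -4)
T3 translate by (6, 5): (-4, -1) → (2, 4); (-10, -5) → (-4, 0); (-4, -4) → (2, 1)
T4 shear: y ← y − 1·x: (2, 4) → (2, 2); (-4, 0) → (-4, 4); (2, 1) → (2, -1)
T5 translate by (5, -2): (2, 2) → (7, 0); (-4, 4) → (1, 2); (2, -1) → (7, -3)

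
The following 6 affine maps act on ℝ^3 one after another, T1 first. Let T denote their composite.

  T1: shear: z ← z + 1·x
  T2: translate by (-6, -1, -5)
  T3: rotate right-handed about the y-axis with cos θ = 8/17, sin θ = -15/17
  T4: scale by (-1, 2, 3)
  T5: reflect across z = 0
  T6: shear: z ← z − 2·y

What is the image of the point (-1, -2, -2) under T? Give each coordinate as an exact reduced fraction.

T(p) = (-64/17, -6, 711/17)

T1 shear: z ← z + 1·x: (-1, -2, -2) → (-1, -2, -3)
T2 translate by (-6, -1, -5): (-1, -2, -3) → (-7, -3, -8)
T3 rotate right-handed about the y-axis with cos θ = 8/17, sin θ = -15/17: (-7, -3, -8) → (64/17, -3, -169/17)
T4 scale by (-1, 2, 3): (64/17, -3, -169/17) → (-64/17, -6, -507/17)
T5 reflect across z = 0: (-64/17, -6, -507/17) → (-64/17, -6, 507/17)
T6 shear: z ← z − 2·y: (-64/17, -6, 507/17) → (-64/17, -6, 711/17)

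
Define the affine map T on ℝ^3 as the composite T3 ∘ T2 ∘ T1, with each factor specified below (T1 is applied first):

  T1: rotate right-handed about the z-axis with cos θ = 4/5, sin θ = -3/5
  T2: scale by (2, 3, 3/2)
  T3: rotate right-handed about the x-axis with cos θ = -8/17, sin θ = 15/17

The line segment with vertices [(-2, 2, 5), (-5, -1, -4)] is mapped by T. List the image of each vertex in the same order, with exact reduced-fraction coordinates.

image vertices: (-4/5, -1797/170, 66/17), (-46/5, 186/85, 147/17)

T1 rotate right-handed about the z-axis with cos θ = 4/5, sin θ = -3/5: (-2, 2, 5) → (-2/5, 14/5, 5); (-5, -1, -4) → (-23/5, 11/5, -4)
T2 scale by (2, 3, 3/2): (-2/5, 14/5, 5) → (-4/5, 42/5, 15/2); (-23/5, 11/5, -4) → (-46/5, 33/5, -6)
T3 rotate right-handed about the x-axis with cos θ = -8/17, sin θ = 15/17: (-4/5, 42/5, 15/2) → (-4/5, -1797/170, 66/17); (-46/5, 33/5, -6) → (-46/5, 186/85, 147/17)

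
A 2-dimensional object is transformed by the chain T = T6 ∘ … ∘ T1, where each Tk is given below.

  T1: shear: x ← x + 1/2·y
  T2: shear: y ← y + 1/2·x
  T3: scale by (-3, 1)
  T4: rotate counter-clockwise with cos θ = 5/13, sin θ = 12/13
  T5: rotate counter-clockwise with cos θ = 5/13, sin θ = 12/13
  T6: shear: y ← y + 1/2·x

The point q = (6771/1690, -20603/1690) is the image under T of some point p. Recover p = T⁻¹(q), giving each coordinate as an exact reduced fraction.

p = (9/5, 5)

T1 = [1 1/2 0; 0 1 0; 0 0 1]
T2·T1 = [1 1/2 0; 1/2 5/4 0; 0 0 1]
T3·…·T1 = [-3 -3/2 0; 1/2 5/4 0; 0 0 1]
T4·…·T1 = [-21/13 -45/26 0; -67/26 -47/52 0; 0 0 1]
T5·…·T1 = [297/169 57/338 0; -839/338 -1315/676 0; 0 0 1]
T6·…·T1 = [297/169 57/338 0; -271/169 -629/338 0; 0 0 1]
det M = -3; M⁻¹ = [629/1014 19/338 0; -271/507 -99/169 0; 0 0 1]
M⁻¹ · (6771/1690, -20603/1690)ᵀ = (9/5, 5)ᵀ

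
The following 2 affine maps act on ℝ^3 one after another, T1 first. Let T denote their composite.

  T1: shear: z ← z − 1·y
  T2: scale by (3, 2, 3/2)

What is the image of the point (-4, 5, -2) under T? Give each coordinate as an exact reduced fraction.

T1 shear: z ← z − 1·y: (-4, 5, -2) → (-4, 5, -7)
T2 scale by (3, 2, 3/2): (-4, 5, -7) → (-12, 10, -21/2)

T(p) = (-12, 10, -21/2)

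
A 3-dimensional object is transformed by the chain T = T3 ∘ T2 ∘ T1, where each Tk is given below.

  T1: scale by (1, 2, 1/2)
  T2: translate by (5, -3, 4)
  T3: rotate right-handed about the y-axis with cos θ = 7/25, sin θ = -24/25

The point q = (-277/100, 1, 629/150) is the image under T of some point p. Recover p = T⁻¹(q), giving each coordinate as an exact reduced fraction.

T1 = [1 0 0 0; 0 2 0 0; 0 0 1/2 0; 0 0 0 1]
T2·T1 = [1 0 0 5; 0 2 0 -3; 0 0 1/2 4; 0 0 0 1]
T3·…·T1 = [7/25 0 -12/25 -61/25; 0 2 0 -3; 24/25 0 7/50 148/25; 0 0 0 1]
det M = 1; M⁻¹ = [7/25 0 24/25 -5; 0 1/2 0 3/2; -48/25 0 14/25 -8; 0 0 0 1]
M⁻¹ · (-277/100, 1, 629/150)ᵀ = (-7/4, 2, -1/3)ᵀ

p = (-7/4, 2, -1/3)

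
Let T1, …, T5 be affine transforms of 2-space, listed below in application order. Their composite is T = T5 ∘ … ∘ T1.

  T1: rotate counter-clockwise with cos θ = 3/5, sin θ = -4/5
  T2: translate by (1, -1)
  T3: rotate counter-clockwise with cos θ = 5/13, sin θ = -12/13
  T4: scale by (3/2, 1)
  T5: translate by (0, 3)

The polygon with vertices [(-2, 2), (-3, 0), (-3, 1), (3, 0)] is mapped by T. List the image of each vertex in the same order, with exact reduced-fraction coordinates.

image vertices: (33/10, 12/5), (96/65, 278/65), (36/13, 49/13), (-201/65, -58/65)

T1 rotate counter-clockwise with cos θ = 3/5, sin θ = -4/5: (-2, 2) → (2/5, 14/5); (-3, 0) → (-9/5, 12/5); (-3, 1) → (-1, 3); (3, 0) → (9/5, -12/5)
T2 translate by (1, -1): (2/5, 14/5) → (7/5, 9/5); (-9/5, 12/5) → (-4/5, 7/5); (-1, 3) → (0, 2); (9/5, -12/5) → (14/5, -17/5)
T3 rotate counter-clockwise with cos θ = 5/13, sin θ = -12/13: (7/5, 9/5) → (11/5, -3/5); (-4/5, 7/5) → (64/65, 83/65); (0, 2) → (24/13, 10/13); (14/5, -17/5) → (-134/65, -253/65)
T4 scale by (3/2, 1): (11/5, -3/5) → (33/10, -3/5); (64/65, 83/65) → (96/65, 83/65); (24/13, 10/13) → (36/13, 10/13); (-134/65, -253/65) → (-201/65, -253/65)
T5 translate by (0, 3): (33/10, -3/5) → (33/10, 12/5); (96/65, 83/65) → (96/65, 278/65); (36/13, 10/13) → (36/13, 49/13); (-201/65, -253/65) → (-201/65, -58/65)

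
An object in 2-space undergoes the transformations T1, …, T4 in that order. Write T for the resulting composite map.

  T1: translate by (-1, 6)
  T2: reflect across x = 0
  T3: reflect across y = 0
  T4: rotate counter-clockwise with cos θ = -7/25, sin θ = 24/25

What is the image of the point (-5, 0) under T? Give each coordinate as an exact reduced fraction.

T(p) = (102/25, 186/25)

T1 translate by (-1, 6): (-5, 0) → (-6, 6)
T2 reflect across x = 0: (-6, 6) → (6, 6)
T3 reflect across y = 0: (6, 6) → (6, -6)
T4 rotate counter-clockwise with cos θ = -7/25, sin θ = 24/25: (6, -6) → (102/25, 186/25)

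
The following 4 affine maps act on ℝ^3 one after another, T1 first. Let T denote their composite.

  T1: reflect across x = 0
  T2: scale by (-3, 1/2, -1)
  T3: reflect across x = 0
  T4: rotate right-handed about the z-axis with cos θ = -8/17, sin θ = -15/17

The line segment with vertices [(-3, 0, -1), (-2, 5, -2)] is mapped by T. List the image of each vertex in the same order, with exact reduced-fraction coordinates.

image vertices: (-72/17, -135/17, 1), (-21/34, -110/17, 2)

T1 reflect across x = 0: (-3, 0, -1) → (3, 0, -1); (-2, 5, -2) → (2, 5, -2)
T2 scale by (-3, 1/2, -1): (3, 0, -1) → (-9, 0, 1); (2, 5, -2) → (-6, 5/2, 2)
T3 reflect across x = 0: (-9, 0, 1) → (9, 0, 1); (-6, 5/2, 2) → (6, 5/2, 2)
T4 rotate right-handed about the z-axis with cos θ = -8/17, sin θ = -15/17: (9, 0, 1) → (-72/17, -135/17, 1); (6, 5/2, 2) → (-21/34, -110/17, 2)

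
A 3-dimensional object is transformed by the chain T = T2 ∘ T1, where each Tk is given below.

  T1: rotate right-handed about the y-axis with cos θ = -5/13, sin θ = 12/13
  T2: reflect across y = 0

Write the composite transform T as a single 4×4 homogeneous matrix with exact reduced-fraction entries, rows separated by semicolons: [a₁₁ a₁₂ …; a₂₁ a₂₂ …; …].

T = [-5/13 0 12/13 0; 0 -1 0 0; -12/13 0 -5/13 0; 0 0 0 1]

T1 = [-5/13 0 12/13 0; 0 1 0 0; -12/13 0 -5/13 0; 0 0 0 1]
T2·T1 = [-5/13 0 12/13 0; 0 -1 0 0; -12/13 0 -5/13 0; 0 0 0 1]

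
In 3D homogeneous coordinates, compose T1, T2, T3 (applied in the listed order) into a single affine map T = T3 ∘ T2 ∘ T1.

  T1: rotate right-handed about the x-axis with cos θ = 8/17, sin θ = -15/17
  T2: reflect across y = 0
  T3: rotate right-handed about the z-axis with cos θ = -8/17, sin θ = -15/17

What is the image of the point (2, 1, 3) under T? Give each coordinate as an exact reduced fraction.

T1 rotate right-handed about the x-axis with cos θ = 8/17, sin θ = -15/17: (2, 1, 3) → (2, 53/17, 9/17)
T2 reflect across y = 0: (2, 53/17, 9/17) → (2, -53/17, 9/17)
T3 rotate right-handed about the z-axis with cos θ = -8/17, sin θ = -15/17: (2, -53/17, 9/17) → (-1067/289, -86/289, 9/17)

T(p) = (-1067/289, -86/289, 9/17)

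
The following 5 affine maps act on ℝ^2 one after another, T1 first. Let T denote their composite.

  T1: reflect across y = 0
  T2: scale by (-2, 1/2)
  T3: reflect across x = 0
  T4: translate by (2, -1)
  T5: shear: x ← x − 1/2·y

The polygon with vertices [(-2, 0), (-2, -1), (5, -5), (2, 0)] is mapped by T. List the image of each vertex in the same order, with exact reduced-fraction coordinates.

T1 reflect across y = 0: (-2, 0) → (-2, 0); (-2, -1) → (-2, 1); (5, -5) → (5, 5); (2, 0) → (2, 0)
T2 scale by (-2, 1/2): (-2, 0) → (4, 0); (-2, 1) → (4, 1/2); (5, 5) → (-10, 5/2); (2, 0) → (-4, 0)
T3 reflect across x = 0: (4, 0) → (-4, 0); (4, 1/2) → (-4, 1/2); (-10, 5/2) → (10, 5/2); (-4, 0) → (4, 0)
T4 translate by (2, -1): (-4, 0) → (-2, -1); (-4, 1/2) → (-2, -1/2); (10, 5/2) → (12, 3/2); (4, 0) → (6, -1)
T5 shear: x ← x − 1/2·y: (-2, -1) → (-3/2, -1); (-2, -1/2) → (-7/4, -1/2); (12, 3/2) → (45/4, 3/2); (6, -1) → (13/2, -1)

image vertices: (-3/2, -1), (-7/4, -1/2), (45/4, 3/2), (13/2, -1)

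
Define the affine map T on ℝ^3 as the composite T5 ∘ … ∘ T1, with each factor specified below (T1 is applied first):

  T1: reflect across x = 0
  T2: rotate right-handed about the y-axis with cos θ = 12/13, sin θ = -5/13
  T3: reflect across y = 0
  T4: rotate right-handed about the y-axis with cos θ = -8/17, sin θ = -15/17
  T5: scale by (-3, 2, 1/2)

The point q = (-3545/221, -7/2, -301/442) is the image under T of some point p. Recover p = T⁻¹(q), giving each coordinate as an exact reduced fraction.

T1 = [-1 0 0 0; 0 1 0 0; 0 0 1 0; 0 0 0 1]
T2·T1 = [-12/13 0 -5/13 0; 0 1 0 0; -5/13 0 12/13 0; 0 0 0 1]
T3·…·T1 = [-12/13 0 -5/13 0; 0 -1 0 0; -5/13 0 12/13 0; 0 0 0 1]
T4·…·T1 = [171/221 0 -140/221 0; 0 -1 0 0; -140/221 0 -171/221 0; 0 0 0 1]
T5·…·T1 = [-513/221 0 420/221 0; 0 -2 0 0; -70/221 0 -171/442 0; 0 0 0 1]
det M = -3; M⁻¹ = [-57/221 0 -280/221 0; 0 -1/2 0 0; 140/663 0 -342/221 0; 0 0 0 1]
M⁻¹ · (-3545/221, -7/2, -301/442)ᵀ = (5, 7/4, -7/3)ᵀ

p = (5, 7/4, -7/3)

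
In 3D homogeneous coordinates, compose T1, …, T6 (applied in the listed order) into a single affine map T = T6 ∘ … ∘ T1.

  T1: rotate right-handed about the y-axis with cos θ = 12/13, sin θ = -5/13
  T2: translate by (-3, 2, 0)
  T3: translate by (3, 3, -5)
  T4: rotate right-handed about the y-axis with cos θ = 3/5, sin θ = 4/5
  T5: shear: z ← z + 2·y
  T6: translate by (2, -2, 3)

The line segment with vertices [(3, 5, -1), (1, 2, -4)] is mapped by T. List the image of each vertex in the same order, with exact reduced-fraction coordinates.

image vertices: (1/13, 8, 229/13), (-206/65, 5, 653/65)

T1 rotate right-handed about the y-axis with cos θ = 12/13, sin θ = -5/13: (3, 5, -1) → (41/13, 5, 3/13); (1, 2, -4) → (32/13, 2, -43/13)
T2 translate by (-3, 2, 0): (41/13, 5, 3/13) → (2/13, 7, 3/13); (32/13, 2, -43/13) → (-7/13, 4, -43/13)
T3 translate by (3, 3, -5): (2/13, 7, 3/13) → (41/13, 10, -62/13); (-7/13, 4, -43/13) → (32/13, 7, -108/13)
T4 rotate right-handed about the y-axis with cos θ = 3/5, sin θ = 4/5: (41/13, 10, -62/13) → (-25/13, 10, -70/13); (32/13, 7, -108/13) → (-336/65, 7, -452/65)
T5 shear: z ← z + 2·y: (-25/13, 10, -70/13) → (-25/13, 10, 190/13); (-336/65, 7, -452/65) → (-336/65, 7, 458/65)
T6 translate by (2, -2, 3): (-25/13, 10, 190/13) → (1/13, 8, 229/13); (-336/65, 7, 458/65) → (-206/65, 5, 653/65)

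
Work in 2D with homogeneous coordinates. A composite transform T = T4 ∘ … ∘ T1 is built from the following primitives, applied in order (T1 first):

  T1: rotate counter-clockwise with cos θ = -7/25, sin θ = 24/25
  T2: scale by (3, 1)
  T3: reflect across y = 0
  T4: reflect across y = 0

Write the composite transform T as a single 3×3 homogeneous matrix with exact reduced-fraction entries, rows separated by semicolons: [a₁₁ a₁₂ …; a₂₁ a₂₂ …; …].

T = [-21/25 -72/25 0; 24/25 -7/25 0; 0 0 1]

T1 = [-7/25 -24/25 0; 24/25 -7/25 0; 0 0 1]
T2·T1 = [-21/25 -72/25 0; 24/25 -7/25 0; 0 0 1]
T3·…·T1 = [-21/25 -72/25 0; -24/25 7/25 0; 0 0 1]
T4·…·T1 = [-21/25 -72/25 0; 24/25 -7/25 0; 0 0 1]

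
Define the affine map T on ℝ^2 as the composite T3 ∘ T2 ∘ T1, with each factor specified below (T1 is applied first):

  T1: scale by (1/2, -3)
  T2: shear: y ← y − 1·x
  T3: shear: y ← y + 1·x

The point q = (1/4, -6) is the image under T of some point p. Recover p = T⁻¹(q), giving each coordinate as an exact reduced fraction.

T1 = [1/2 0 0; 0 -3 0; 0 0 1]
T2·T1 = [1/2 0 0; -1/2 -3 0; 0 0 1]
T3·…·T1 = [1/2 0 0; 0 -3 0; 0 0 1]
det M = -3/2; M⁻¹ = [2 0 0; 0 -1/3 0; 0 0 1]
M⁻¹ · (1/4, -6)ᵀ = (1/2, 2)ᵀ

p = (1/2, 2)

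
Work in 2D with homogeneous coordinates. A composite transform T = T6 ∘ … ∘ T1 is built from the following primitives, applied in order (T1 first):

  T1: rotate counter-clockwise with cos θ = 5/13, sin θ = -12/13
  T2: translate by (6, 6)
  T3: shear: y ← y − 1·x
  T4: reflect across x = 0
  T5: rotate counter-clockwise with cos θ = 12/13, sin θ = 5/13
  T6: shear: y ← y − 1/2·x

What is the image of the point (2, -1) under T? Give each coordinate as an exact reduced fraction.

T1 rotate counter-clockwise with cos θ = 5/13, sin θ = -12/13: (2, -1) → (-2/13, -29/13)
T2 translate by (6, 6): (-2/13, -29/13) → (76/13, 49/13)
T3 shear: y ← y − 1·x: (76/13, 49/13) → (76/13, -27/13)
T4 reflect across x = 0: (76/13, -27/13) → (-76/13, -27/13)
T5 rotate counter-clockwise with cos θ = 12/13, sin θ = 5/13: (-76/13, -27/13) → (-777/169, -704/169)
T6 shear: y ← y − 1/2·x: (-777/169, -704/169) → (-777/169, -631/338)

T(p) = (-777/169, -631/338)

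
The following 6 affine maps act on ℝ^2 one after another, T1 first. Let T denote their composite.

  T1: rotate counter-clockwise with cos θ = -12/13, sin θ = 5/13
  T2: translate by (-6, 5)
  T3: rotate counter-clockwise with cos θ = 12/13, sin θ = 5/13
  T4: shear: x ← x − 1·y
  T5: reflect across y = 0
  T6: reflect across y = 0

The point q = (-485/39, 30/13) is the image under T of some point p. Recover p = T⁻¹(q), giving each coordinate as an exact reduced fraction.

T1 = [-12/13 -5/13 0; 5/13 -12/13 0; 0 0 1]
T2·T1 = [-12/13 -5/13 -6; 5/13 -12/13 5; 0 0 1]
T3·…·T1 = [-1 0 -97/13; 0 -1 30/13; 0 0 1]
T4·…·T1 = [-1 1 -127/13; 0 -1 30/13; 0 0 1]
T5·…·T1 = [-1 1 -127/13; 0 1 -30/13; 0 0 1]
T6·…·T1 = [-1 1 -127/13; 0 -1 30/13; 0 0 1]
det M = 1; M⁻¹ = [-1 -1 -97/13; 0 -1 30/13; 0 0 1]
M⁻¹ · (-485/39, 30/13)ᵀ = (8/3, 0)ᵀ

p = (8/3, 0)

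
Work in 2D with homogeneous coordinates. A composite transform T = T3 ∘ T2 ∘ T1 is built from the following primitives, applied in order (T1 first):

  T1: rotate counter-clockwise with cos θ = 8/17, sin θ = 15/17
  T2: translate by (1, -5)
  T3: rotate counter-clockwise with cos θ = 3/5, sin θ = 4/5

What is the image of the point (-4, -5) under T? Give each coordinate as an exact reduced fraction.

T1 rotate counter-clockwise with cos θ = 8/17, sin θ = 15/17: (-4, -5) → (43/17, -100/17)
T2 translate by (1, -5): (43/17, -100/17) → (60/17, -185/17)
T3 rotate counter-clockwise with cos θ = 3/5, sin θ = 4/5: (60/17, -185/17) → (184/17, -63/17)

T(p) = (184/17, -63/17)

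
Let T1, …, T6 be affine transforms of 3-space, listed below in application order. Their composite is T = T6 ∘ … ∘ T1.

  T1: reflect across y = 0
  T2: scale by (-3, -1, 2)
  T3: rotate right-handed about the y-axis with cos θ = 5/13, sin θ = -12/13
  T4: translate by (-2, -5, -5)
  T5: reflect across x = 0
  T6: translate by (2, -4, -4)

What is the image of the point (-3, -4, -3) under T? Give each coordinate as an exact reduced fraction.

T1 reflect across y = 0: (-3, -4, -3) → (-3, 4, -3)
T2 scale by (-3, -1, 2): (-3, 4, -3) → (9, -4, -6)
T3 rotate right-handed about the y-axis with cos θ = 5/13, sin θ = -12/13: (9, -4, -6) → (9, -4, 6)
T4 translate by (-2, -5, -5): (9, -4, 6) → (7, -9, 1)
T5 reflect across x = 0: (7, -9, 1) → (-7, -9, 1)
T6 translate by (2, -4, -4): (-7, -9, 1) → (-5, -13, -3)

T(p) = (-5, -13, -3)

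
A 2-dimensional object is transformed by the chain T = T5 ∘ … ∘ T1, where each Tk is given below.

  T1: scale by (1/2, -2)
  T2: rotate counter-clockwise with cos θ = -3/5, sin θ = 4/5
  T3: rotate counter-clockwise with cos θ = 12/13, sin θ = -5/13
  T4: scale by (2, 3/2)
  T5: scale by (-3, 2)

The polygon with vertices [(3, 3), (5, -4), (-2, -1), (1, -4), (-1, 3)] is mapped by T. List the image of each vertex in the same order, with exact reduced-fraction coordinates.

image vertices: (-2124/65, 1143/130), (3264/65, 177/130), (132/13, -57/13), (3072/65, -579/130), (-2316/65, 387/130)

T1 scale by (1/2, -2): (3, 3) → (3/2, -6); (5, -4) → (5/2, 8); (-2, -1) → (-1, 2); (1, -4) → (1/2, 8); (-1, 3) → (-1/2, -6)
T2 rotate counter-clockwise with cos θ = -3/5, sin θ = 4/5: (3/2, -6) → (39/10, 24/5); (5/2, 8) → (-79/10, -14/5); (-1, 2) → (-1, -2); (1/2, 8) → (-67/10, -22/5); (-1/2, -6) → (51/10, 16/5)
T3 rotate counter-clockwise with cos θ = 12/13, sin θ = -5/13: (39/10, 24/5) → (354/65, 381/130); (-79/10, -14/5) → (-544/65, 59/130); (-1, -2) → (-22/13, -19/13); (-67/10, -22/5) → (-512/65, -193/130); (51/10, 16/5) → (386/65, 129/130)
T4 scale by (2, 3/2): (354/65, 381/130) → (708/65, 1143/260); (-544/65, 59/130) → (-1088/65, 177/260); (-22/13, -19/13) → (-44/13, -57/26); (-512/65, -193/130) → (-1024/65, -579/260); (386/65, 129/130) → (772/65, 387/260)
T5 scale by (-3, 2): (708/65, 1143/260) → (-2124/65, 1143/130); (-1088/65, 177/260) → (3264/65, 177/130); (-44/13, -57/26) → (132/13, -57/13); (-1024/65, -579/260) → (3072/65, -579/130); (772/65, 387/260) → (-2316/65, 387/130)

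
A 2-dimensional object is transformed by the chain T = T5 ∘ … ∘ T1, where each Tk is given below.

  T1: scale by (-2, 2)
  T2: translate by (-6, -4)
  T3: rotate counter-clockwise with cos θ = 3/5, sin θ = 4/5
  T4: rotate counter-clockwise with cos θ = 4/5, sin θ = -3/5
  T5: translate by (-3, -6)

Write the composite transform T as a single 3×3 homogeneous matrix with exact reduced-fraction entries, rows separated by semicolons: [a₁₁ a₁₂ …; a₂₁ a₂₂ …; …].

T = [-48/25 -14/25 -191/25; -14/25 48/25 -288/25; 0 0 1]

T1 = [-2 0 0; 0 2 0; 0 0 1]
T2·T1 = [-2 0 -6; 0 2 -4; 0 0 1]
T3·…·T1 = [-6/5 -8/5 -2/5; -8/5 6/5 -36/5; 0 0 1]
T4·…·T1 = [-48/25 -14/25 -116/25; -14/25 48/25 -138/25; 0 0 1]
T5·…·T1 = [-48/25 -14/25 -191/25; -14/25 48/25 -288/25; 0 0 1]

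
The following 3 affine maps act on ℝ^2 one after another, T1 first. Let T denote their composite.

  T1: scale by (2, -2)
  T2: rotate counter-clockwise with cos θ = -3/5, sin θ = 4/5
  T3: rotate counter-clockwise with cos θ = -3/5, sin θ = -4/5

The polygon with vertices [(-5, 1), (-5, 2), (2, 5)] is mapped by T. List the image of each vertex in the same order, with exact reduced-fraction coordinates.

T1 scale by (2, -2): (-5, 1) → (-10, -2); (-5, 2) → (-10, -4); (2, 5) → (4, -10)
T2 rotate counter-clockwise with cos θ = -3/5, sin θ = 4/5: (-10, -2) → (38/5, -34/5); (-10, -4) → (46/5, -28/5); (4, -10) → (28/5, 46/5)
T3 rotate counter-clockwise with cos θ = -3/5, sin θ = -4/5: (38/5, -34/5) → (-10, -2); (46/5, -28/5) → (-10, -4); (28/5, 46/5) → (4, -10)

image vertices: (-10, -2), (-10, -4), (4, -10)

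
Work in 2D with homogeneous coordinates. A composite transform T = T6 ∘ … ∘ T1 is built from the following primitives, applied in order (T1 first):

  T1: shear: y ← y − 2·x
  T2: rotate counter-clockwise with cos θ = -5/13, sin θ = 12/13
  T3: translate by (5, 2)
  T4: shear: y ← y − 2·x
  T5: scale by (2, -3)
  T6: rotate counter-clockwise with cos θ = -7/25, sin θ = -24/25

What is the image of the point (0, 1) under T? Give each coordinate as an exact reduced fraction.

T(p) = (5378/325, -333/25)

T1 shear: y ← y − 2·x: (0, 1) → (0, 1)
T2 rotate counter-clockwise with cos θ = -5/13, sin θ = 12/13: (0, 1) → (-12/13, -5/13)
T3 translate by (5, 2): (-12/13, -5/13) → (53/13, 21/13)
T4 shear: y ← y − 2·x: (53/13, 21/13) → (53/13, -85/13)
T5 scale by (2, -3): (53/13, -85/13) → (106/13, 255/13)
T6 rotate counter-clockwise with cos θ = -7/25, sin θ = -24/25: (106/13, 255/13) → (5378/325, -333/25)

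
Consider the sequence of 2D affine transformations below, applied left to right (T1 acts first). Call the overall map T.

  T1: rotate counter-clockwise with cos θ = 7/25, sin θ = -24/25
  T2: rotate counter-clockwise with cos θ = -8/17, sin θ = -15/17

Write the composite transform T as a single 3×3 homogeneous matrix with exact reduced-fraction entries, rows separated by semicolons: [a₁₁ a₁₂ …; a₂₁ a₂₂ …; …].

T = [-416/425 -87/425 0; 87/425 -416/425 0; 0 0 1]

T1 = [7/25 24/25 0; -24/25 7/25 0; 0 0 1]
T2·T1 = [-416/425 -87/425 0; 87/425 -416/425 0; 0 0 1]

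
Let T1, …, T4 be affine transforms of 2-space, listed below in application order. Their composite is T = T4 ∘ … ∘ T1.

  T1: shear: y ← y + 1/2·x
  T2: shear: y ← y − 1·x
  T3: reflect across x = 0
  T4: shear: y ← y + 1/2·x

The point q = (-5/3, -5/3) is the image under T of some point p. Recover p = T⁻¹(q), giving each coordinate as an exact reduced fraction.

T1 = [1 0 0; 1/2 1 0; 0 0 1]
T2·T1 = [1 0 0; -1/2 1 0; 0 0 1]
T3·…·T1 = [-1 0 0; -1/2 1 0; 0 0 1]
T4·…·T1 = [-1 0 0; -1 1 0; 0 0 1]
det M = -1; M⁻¹ = [-1 0 0; -1 1 0; 0 0 1]
M⁻¹ · (-5/3, -5/3)ᵀ = (5/3, 0)ᵀ

p = (5/3, 0)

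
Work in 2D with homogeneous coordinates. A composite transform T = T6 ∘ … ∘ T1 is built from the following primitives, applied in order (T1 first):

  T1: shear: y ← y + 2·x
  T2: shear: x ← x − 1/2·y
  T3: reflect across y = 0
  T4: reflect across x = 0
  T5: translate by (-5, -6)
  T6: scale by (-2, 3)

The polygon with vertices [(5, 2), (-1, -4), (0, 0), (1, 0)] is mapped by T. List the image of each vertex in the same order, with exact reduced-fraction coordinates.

image vertices: (8, -54), (14, 0), (10, -18), (10, -24)

T1 shear: y ← y + 2·x: (5, 2) → (5, 12); (-1, -4) → (-1, -6); (0, 0) → (0, 0); (1, 0) → (1, 2)
T2 shear: x ← x − 1/2·y: (5, 12) → (-1, 12); (-1, -6) → (2, -6); (0, 0) → (0, 0); (1, 2) → (0, 2)
T3 reflect across y = 0: (-1, 12) → (-1, -12); (2, -6) → (2, 6); (0, 0) → (0, 0); (0, 2) → (0, -2)
T4 reflect across x = 0: (-1, -12) → (1, -12); (2, 6) → (-2, 6); (0, 0) → (0, 0); (0, -2) → (0, -2)
T5 translate by (-5, -6): (1, -12) → (-4, -18); (-2, 6) → (-7, 0); (0, 0) → (-5, -6); (0, -2) → (-5, -8)
T6 scale by (-2, 3): (-4, -18) → (8, -54); (-7, 0) → (14, 0); (-5, -6) → (10, -18); (-5, -8) → (10, -24)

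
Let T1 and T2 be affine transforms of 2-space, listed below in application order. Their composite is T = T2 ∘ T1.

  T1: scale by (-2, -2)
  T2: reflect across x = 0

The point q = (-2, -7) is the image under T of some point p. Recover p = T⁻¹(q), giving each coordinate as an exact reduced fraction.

p = (-1, 7/2)

T1 = [-2 0 0; 0 -2 0; 0 0 1]
T2·T1 = [2 0 0; 0 -2 0; 0 0 1]
det M = -4; M⁻¹ = [1/2 0 0; 0 -1/2 0; 0 0 1]
M⁻¹ · (-2, -7)ᵀ = (-1, 7/2)ᵀ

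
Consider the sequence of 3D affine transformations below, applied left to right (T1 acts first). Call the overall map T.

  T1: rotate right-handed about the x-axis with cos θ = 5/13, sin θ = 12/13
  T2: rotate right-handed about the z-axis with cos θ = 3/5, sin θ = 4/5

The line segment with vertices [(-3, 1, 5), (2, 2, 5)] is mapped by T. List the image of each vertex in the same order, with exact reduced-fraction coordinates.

image vertices: (103/65, -321/65, 37/13), (278/65, -46/65, 49/13)

T1 rotate right-handed about the x-axis with cos θ = 5/13, sin θ = 12/13: (-3, 1, 5) → (-3, -55/13, 37/13); (2, 2, 5) → (2, -50/13, 49/13)
T2 rotate right-handed about the z-axis with cos θ = 3/5, sin θ = 4/5: (-3, -55/13, 37/13) → (103/65, -321/65, 37/13); (2, -50/13, 49/13) → (278/65, -46/65, 49/13)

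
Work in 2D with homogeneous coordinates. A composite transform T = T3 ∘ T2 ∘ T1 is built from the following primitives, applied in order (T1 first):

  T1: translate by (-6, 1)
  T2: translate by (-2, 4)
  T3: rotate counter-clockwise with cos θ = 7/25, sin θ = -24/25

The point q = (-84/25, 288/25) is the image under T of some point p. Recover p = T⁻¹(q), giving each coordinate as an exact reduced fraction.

T1 = [1 0 -6; 0 1 1; 0 0 1]
T2·T1 = [1 0 -8; 0 1 5; 0 0 1]
T3·…·T1 = [7/25 24/25 64/25; -24/25 7/25 227/25; 0 0 1]
det M = 1; M⁻¹ = [7/25 -24/25 8; 24/25 7/25 -5; 0 0 1]
M⁻¹ · (-84/25, 288/25)ᵀ = (-4, -5)ᵀ

p = (-4, -5)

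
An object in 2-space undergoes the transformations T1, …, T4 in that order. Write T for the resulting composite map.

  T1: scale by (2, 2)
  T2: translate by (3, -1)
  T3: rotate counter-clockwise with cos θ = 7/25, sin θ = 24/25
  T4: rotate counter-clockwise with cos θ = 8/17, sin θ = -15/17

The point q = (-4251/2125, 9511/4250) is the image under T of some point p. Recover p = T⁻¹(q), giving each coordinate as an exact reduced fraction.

T1 = [2 0 0; 0 2 0; 0 0 1]
T2·T1 = [2 0 3; 0 2 -1; 0 0 1]
T3·…·T1 = [14/25 -48/25 9/5; 48/25 14/25 13/5; 0 0 1]
T4·…·T1 = [832/425 -174/425 267/85; 174/425 832/425 -31/85; 0 0 1]
det M = 4; M⁻¹ = [208/425 87/850 -3/2; -87/850 208/425 1/2; 0 0 1]
M⁻¹ · (-4251/2125, 9511/4250)ᵀ = (-9/4, 9/5)ᵀ

p = (-9/4, 9/5)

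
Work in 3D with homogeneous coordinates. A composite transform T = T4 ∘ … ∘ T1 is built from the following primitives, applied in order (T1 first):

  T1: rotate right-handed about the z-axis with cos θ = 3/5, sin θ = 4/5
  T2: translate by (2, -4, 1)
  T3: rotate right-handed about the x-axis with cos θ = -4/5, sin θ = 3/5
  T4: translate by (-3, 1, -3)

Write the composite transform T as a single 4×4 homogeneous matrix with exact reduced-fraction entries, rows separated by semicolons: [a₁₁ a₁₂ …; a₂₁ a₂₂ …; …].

T1 = [3/5 -4/5 0 0; 4/5 3/5 0 0; 0 0 1 0; 0 0 0 1]
T2·T1 = [3/5 -4/5 0 2; 4/5 3/5 0 -4; 0 0 1 1; 0 0 0 1]
T3·…·T1 = [3/5 -4/5 0 2; -16/25 -12/25 -3/5 13/5; 12/25 9/25 -4/5 -16/5; 0 0 0 1]
T4·…·T1 = [3/5 -4/5 0 -1; -16/25 -12/25 -3/5 18/5; 12/25 9/25 -4/5 -31/5; 0 0 0 1]

T = [3/5 -4/5 0 -1; -16/25 -12/25 -3/5 18/5; 12/25 9/25 -4/5 -31/5; 0 0 0 1]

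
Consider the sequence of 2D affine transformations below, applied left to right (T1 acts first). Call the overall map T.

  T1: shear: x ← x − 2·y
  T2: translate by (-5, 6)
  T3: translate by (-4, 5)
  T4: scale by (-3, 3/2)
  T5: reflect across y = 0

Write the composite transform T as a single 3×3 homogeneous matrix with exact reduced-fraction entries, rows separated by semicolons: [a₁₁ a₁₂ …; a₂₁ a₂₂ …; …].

T = [-3 6 27; 0 -3/2 -33/2; 0 0 1]

T1 = [1 -2 0; 0 1 0; 0 0 1]
T2·T1 = [1 -2 -5; 0 1 6; 0 0 1]
T3·…·T1 = [1 -2 -9; 0 1 11; 0 0 1]
T4·…·T1 = [-3 6 27; 0 3/2 33/2; 0 0 1]
T5·…·T1 = [-3 6 27; 0 -3/2 -33/2; 0 0 1]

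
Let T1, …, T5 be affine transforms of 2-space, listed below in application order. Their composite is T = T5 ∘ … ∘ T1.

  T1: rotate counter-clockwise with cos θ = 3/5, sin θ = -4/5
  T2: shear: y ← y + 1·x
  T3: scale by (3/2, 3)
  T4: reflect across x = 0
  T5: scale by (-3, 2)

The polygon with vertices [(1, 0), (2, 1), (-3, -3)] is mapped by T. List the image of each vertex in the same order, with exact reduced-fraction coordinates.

image vertices: (27/10, -6/5), (9, 6), (-189/10, -108/5)

T1 rotate counter-clockwise with cos θ = 3/5, sin θ = -4/5: (1, 0) → (3/5, -4/5); (2, 1) → (2, -1); (-3, -3) → (-21/5, 3/5)
T2 shear: y ← y + 1·x: (3/5, -4/5) → (3/5, -1/5); (2, -1) → (2, 1); (-21/5, 3/5) → (-21/5, -18/5)
T3 scale by (3/2, 3): (3/5, -1/5) → (9/10, -3/5); (2, 1) → (3, 3); (-21/5, -18/5) → (-63/10, -54/5)
T4 reflect across x = 0: (9/10, -3/5) → (-9/10, -3/5); (3, 3) → (-3, 3); (-63/10, -54/5) → (63/10, -54/5)
T5 scale by (-3, 2): (-9/10, -3/5) → (27/10, -6/5); (-3, 3) → (9, 6); (63/10, -54/5) → (-189/10, -108/5)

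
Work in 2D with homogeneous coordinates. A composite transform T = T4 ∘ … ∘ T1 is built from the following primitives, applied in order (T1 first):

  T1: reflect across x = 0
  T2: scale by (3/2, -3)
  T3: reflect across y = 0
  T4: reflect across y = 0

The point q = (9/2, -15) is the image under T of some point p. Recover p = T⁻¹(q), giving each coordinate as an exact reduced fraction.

p = (-3, 5)

T1 = [-1 0 0; 0 1 0; 0 0 1]
T2·T1 = [-3/2 0 0; 0 -3 0; 0 0 1]
T3·…·T1 = [-3/2 0 0; 0 3 0; 0 0 1]
T4·…·T1 = [-3/2 0 0; 0 -3 0; 0 0 1]
det M = 9/2; M⁻¹ = [-2/3 0 0; 0 -1/3 0; 0 0 1]
M⁻¹ · (9/2, -15)ᵀ = (-3, 5)ᵀ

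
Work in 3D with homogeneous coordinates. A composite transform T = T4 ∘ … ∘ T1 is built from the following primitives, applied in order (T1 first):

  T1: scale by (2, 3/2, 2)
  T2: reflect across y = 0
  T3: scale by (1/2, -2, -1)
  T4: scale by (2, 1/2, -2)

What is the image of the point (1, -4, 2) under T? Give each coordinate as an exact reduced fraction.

T1 scale by (2, 3/2, 2): (1, -4, 2) → (2, -6, 4)
T2 reflect across y = 0: (2, -6, 4) → (2, 6, 4)
T3 scale by (1/2, -2, -1): (2, 6, 4) → (1, -12, -4)
T4 scale by (2, 1/2, -2): (1, -12, -4) → (2, -6, 8)

T(p) = (2, -6, 8)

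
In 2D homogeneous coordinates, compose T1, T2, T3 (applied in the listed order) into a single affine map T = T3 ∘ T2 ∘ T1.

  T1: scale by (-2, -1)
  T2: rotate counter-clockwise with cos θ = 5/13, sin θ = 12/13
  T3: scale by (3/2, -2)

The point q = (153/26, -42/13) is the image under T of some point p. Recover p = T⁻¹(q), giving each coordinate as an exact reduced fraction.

T1 = [-2 0 0; 0 -1 0; 0 0 1]
T2·T1 = [-10/13 12/13 0; -24/13 -5/13 0; 0 0 1]
T3·…·T1 = [-15/13 18/13 0; 48/13 10/13 0; 0 0 1]
det M = -6; M⁻¹ = [-5/39 3/13 0; 8/13 5/26 0; 0 0 1]
M⁻¹ · (153/26, -42/13)ᵀ = (-3/2, 3)ᵀ

p = (-3/2, 3)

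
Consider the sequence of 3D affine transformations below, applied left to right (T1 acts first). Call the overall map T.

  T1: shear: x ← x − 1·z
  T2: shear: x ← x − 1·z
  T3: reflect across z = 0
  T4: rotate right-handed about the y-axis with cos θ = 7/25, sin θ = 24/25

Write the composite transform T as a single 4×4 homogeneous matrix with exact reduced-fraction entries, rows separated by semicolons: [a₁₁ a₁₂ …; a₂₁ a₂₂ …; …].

T = [7/25 0 -38/25 0; 0 1 0 0; -24/25 0 41/25 0; 0 0 0 1]

T1 = [1 0 -1 0; 0 1 0 0; 0 0 1 0; 0 0 0 1]
T2·T1 = [1 0 -2 0; 0 1 0 0; 0 0 1 0; 0 0 0 1]
T3·…·T1 = [1 0 -2 0; 0 1 0 0; 0 0 -1 0; 0 0 0 1]
T4·…·T1 = [7/25 0 -38/25 0; 0 1 0 0; -24/25 0 41/25 0; 0 0 0 1]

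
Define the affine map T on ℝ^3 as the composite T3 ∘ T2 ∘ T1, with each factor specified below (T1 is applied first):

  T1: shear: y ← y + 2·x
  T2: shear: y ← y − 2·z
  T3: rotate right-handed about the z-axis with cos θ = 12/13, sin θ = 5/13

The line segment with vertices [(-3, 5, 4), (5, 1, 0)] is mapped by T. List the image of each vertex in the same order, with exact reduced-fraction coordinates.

T1 shear: y ← y + 2·x: (-3, 5, 4) → (-3, -1, 4); (5, 1, 0) → (5, 11, 0)
T2 shear: y ← y − 2·z: (-3, -1, 4) → (-3, -9, 4); (5, 11, 0) → (5, 11, 0)
T3 rotate right-handed about the z-axis with cos θ = 12/13, sin θ = 5/13: (-3, -9, 4) → (9/13, -123/13, 4); (5, 11, 0) → (5/13, 157/13, 0)

image vertices: (9/13, -123/13, 4), (5/13, 157/13, 0)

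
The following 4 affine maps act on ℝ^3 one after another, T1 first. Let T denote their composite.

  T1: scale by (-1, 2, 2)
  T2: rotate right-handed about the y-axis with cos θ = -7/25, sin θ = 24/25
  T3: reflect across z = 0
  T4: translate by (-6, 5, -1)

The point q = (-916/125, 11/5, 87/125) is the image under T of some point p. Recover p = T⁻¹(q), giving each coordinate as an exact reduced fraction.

T1 = [-1 0 0 0; 0 2 0 0; 0 0 2 0; 0 0 0 1]
T2·T1 = [7/25 0 48/25 0; 0 2 0 0; 24/25 0 -14/25 0; 0 0 0 1]
T3·…·T1 = [7/25 0 48/25 0; 0 2 0 0; -24/25 0 14/25 0; 0 0 0 1]
T4·…·T1 = [7/25 0 48/25 -6; 0 2 0 5; -24/25 0 14/25 -1; 0 0 0 1]
det M = 4; M⁻¹ = [7/25 0 -24/25 18/25; 0 1/2 0 -5/2; 12/25 0 7/50 151/50; 0 0 0 1]
M⁻¹ · (-916/125, 11/5, 87/125)ᵀ = (-2, -7/5, -2/5)ᵀ

p = (-2, -7/5, -2/5)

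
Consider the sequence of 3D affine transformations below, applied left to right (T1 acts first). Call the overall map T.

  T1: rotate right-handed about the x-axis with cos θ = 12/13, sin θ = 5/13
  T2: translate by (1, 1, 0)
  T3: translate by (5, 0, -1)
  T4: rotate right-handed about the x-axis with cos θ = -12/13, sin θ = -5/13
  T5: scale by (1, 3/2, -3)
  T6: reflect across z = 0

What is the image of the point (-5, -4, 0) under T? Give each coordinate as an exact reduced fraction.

T1 rotate right-handed about the x-axis with cos θ = 12/13, sin θ = 5/13: (-5, -4, 0) → (-5, -48/13, -20/13)
T2 translate by (1, 1, 0): (-5, -48/13, -20/13) → (-4, -35/13, -20/13)
T3 translate by (5, 0, -1): (-4, -35/13, -20/13) → (1, -35/13, -33/13)
T4 rotate right-handed about the x-axis with cos θ = -12/13, sin θ = -5/13: (1, -35/13, -33/13) → (1, 255/169, 571/169)
T5 scale by (1, 3/2, -3): (1, 255/169, 571/169) → (1, 765/338, -1713/169)
T6 reflect across z = 0: (1, 765/338, -1713/169) → (1, 765/338, 1713/169)

T(p) = (1, 765/338, 1713/169)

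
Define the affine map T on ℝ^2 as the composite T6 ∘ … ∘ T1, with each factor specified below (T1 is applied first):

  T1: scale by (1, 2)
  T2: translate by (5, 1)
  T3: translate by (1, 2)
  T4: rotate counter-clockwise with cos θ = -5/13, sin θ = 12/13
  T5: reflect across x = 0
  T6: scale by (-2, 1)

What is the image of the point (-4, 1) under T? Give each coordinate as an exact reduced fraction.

T1 scale by (1, 2): (-4, 1) → (-4, 2)
T2 translate by (5, 1): (-4, 2) → (1, 3)
T3 translate by (1, 2): (1, 3) → (2, 5)
T4 rotate counter-clockwise with cos θ = -5/13, sin θ = 12/13: (2, 5) → (-70/13, -1/13)
T5 reflect across x = 0: (-70/13, -1/13) → (70/13, -1/13)
T6 scale by (-2, 1): (70/13, -1/13) → (-140/13, -1/13)

T(p) = (-140/13, -1/13)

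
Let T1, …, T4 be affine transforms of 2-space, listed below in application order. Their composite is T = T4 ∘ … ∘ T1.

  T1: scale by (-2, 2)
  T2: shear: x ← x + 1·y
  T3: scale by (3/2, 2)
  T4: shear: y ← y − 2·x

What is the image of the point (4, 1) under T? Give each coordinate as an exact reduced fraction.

T1 scale by (-2, 2): (4, 1) → (-8, 2)
T2 shear: x ← x + 1·y: (-8, 2) → (-6, 2)
T3 scale by (3/2, 2): (-6, 2) → (-9, 4)
T4 shear: y ← y − 2·x: (-9, 4) → (-9, 22)

T(p) = (-9, 22)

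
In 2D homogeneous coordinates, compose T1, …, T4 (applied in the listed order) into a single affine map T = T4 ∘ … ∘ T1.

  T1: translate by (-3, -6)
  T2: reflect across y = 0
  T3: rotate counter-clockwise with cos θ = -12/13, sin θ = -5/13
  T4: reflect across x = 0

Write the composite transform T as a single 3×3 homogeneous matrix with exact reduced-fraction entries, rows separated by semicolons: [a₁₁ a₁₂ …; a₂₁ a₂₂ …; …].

T = [12/13 5/13 -66/13; -5/13 12/13 -57/13; 0 0 1]

T1 = [1 0 -3; 0 1 -6; 0 0 1]
T2·T1 = [1 0 -3; 0 -1 6; 0 0 1]
T3·…·T1 = [-12/13 -5/13 66/13; -5/13 12/13 -57/13; 0 0 1]
T4·…·T1 = [12/13 5/13 -66/13; -5/13 12/13 -57/13; 0 0 1]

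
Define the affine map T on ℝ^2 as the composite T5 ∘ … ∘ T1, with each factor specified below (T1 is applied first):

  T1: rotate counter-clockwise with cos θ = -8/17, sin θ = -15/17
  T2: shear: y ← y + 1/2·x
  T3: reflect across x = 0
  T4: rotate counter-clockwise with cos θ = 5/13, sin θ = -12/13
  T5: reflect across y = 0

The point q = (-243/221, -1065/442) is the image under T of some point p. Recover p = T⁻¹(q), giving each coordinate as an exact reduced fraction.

p = (0, 3)

T1 = [-8/17 15/17 0; -15/17 -8/17 0; 0 0 1]
T2·T1 = [-8/17 15/17 0; -19/17 -1/34 0; 0 0 1]
T3·…·T1 = [8/17 -15/17 0; -19/17 -1/34 0; 0 0 1]
T4·…·T1 = [-188/221 -81/221 0; -191/221 355/442 0; 0 0 1]
T5·…·T1 = [-188/221 -81/221 0; 191/221 -355/442 0; 0 0 1]
det M = 1; M⁻¹ = [-355/442 81/221 0; -191/221 -188/221 0; 0 0 1]
M⁻¹ · (-243/221, -1065/442)ᵀ = (0, 3)ᵀ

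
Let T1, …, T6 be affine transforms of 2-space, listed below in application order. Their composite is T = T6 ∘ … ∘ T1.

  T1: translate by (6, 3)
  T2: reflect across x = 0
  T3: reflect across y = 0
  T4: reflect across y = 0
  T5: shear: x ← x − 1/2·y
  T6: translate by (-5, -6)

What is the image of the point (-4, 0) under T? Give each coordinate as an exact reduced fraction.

T(p) = (-17/2, -3)

T1 translate by (6, 3): (-4, 0) → (2, 3)
T2 reflect across x = 0: (2, 3) → (-2, 3)
T3 reflect across y = 0: (-2, 3) → (-2, -3)
T4 reflect across y = 0: (-2, -3) → (-2, 3)
T5 shear: x ← x − 1/2·y: (-2, 3) → (-7/2, 3)
T6 translate by (-5, -6): (-7/2, 3) → (-17/2, -3)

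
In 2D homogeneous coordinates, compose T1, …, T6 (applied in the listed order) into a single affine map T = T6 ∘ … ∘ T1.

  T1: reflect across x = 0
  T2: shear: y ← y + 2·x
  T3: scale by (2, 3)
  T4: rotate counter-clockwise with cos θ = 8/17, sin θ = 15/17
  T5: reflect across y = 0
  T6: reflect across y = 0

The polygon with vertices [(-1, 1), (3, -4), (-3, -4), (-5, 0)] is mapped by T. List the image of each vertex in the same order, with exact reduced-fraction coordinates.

T1 reflect across x = 0: (-1, 1) → (1, 1); (3, -4) → (-3, -4); (-3, -4) → (3, -4); (-5, 0) → (5, 0)
T2 shear: y ← y + 2·x: (1, 1) → (1, 3); (-3, -4) → (-3, -10); (3, -4) → (3, 2); (5, 0) → (5, 10)
T3 scale by (2, 3): (1, 3) → (2, 9); (-3, -10) → (-6, -30); (3, 2) → (6, 6); (5, 10) → (10, 30)
T4 rotate counter-clockwise with cos θ = 8/17, sin θ = 15/17: (2, 9) → (-7, 6); (-6, -30) → (402/17, -330/17); (6, 6) → (-42/17, 138/17); (10, 30) → (-370/17, 390/17)
T5 reflect across y = 0: (-7, 6) → (-7, -6); (402/17, -330/17) → (402/17, 330/17); (-42/17, 138/17) → (-42/17, -138/17); (-370/17, 390/17) → (-370/17, -390/17)
T6 reflect across y = 0: (-7, -6) → (-7, 6); (402/17, 330/17) → (402/17, -330/17); (-42/17, -138/17) → (-42/17, 138/17); (-370/17, -390/17) → (-370/17, 390/17)

image vertices: (-7, 6), (402/17, -330/17), (-42/17, 138/17), (-370/17, 390/17)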